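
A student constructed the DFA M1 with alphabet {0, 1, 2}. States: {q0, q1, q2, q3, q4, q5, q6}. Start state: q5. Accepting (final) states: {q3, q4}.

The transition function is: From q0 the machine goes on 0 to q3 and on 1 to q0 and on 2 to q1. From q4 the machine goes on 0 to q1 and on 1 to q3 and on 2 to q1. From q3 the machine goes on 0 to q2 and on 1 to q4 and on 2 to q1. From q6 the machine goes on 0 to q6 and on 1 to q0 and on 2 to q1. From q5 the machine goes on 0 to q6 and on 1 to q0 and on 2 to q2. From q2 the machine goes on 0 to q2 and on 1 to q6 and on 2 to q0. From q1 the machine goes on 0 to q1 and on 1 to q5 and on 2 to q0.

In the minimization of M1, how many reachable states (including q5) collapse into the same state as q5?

Initial partition by acceptance: {q3,q4} | {q0,q1,q2,q5,q6}.
Split {q0,q1,q2,q5,q6} by δ(·,0) → {q1,q2,q5,q6} and {q0}.
Split {q1,q2,q5,q6} by δ(·,1) → {q1,q2} and {q5,q6}.
No further refinement is possible. Final partition (4 blocks): {q3,q4} | {q1,q2} | {q0} | {q5,q6}.
The equivalence class containing q5 is {q5,q6}, of size 2.

2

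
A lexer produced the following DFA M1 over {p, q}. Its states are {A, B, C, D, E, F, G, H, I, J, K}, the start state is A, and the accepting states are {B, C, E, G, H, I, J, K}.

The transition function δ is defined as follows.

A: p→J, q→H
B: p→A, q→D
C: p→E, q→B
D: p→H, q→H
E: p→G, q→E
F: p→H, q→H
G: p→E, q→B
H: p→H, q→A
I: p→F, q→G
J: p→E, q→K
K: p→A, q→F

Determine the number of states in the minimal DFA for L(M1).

6

States {C,I} cannot be reached from the start state, so discard them.
P0 = {B,E,G,H,J,K} | {A,D,F}.
Refine {B,E,G,H,J,K} on symbol p: members go to different blocks, giving {E,G,H,J} and {B,K}.
Split {E,G,H,J} by δ(·,q) → {G,J} and {E} and {H}.
Split {A,D,F} by δ(·,p) → {D,F} and {A}.
Stable partition: {G,J} | {D,F} | {B,K} | {E} | {H} | {A} — 6 equivalence classes.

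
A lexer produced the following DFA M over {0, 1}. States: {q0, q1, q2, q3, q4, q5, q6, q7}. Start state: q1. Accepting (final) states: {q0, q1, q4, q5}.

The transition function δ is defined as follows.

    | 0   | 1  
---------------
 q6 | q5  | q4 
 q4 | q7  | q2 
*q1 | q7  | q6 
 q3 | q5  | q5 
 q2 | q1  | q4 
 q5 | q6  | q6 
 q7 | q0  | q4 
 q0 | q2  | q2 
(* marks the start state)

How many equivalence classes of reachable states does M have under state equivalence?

States {q3} cannot be reached from the start state, so discard them.
Start with accepting vs non-accepting: {q0,q1,q4,q5} | {q2,q6,q7}.
The partition is now stable with 2 blocks: {q0,q1,q4,q5} | {q2,q6,q7}.

2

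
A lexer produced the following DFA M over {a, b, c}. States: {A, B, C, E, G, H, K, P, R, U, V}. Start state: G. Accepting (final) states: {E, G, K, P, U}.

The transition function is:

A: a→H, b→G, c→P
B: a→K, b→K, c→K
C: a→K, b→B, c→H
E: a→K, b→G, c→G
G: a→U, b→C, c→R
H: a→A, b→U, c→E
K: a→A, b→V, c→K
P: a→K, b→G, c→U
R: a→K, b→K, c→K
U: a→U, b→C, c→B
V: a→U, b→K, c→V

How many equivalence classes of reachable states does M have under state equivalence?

7

Every state is reachable, so we keep all 11.
Initial partition by acceptance: {E,G,K,P,U} | {A,B,C,H,R,V}.
Split {E,G,K,P,U} by δ(·,a) → {E,G,P,U} and {K}.
Refine {E,G,P,U} on symbol a: members go to different blocks, giving {G,U} and {E,P}.
Refine {A,B,C,H,R,V} on symbol a: members go to different blocks, giving {B,C,R} and {A,H} and {V}.
Refine {B,C,R} on symbol b: members go to different blocks, giving {B,R} and {C}.
No further refinement is possible. Final partition (7 blocks): {G,U} | {B,R} | {K} | {E,P} | {A,H} | {V} | {C}.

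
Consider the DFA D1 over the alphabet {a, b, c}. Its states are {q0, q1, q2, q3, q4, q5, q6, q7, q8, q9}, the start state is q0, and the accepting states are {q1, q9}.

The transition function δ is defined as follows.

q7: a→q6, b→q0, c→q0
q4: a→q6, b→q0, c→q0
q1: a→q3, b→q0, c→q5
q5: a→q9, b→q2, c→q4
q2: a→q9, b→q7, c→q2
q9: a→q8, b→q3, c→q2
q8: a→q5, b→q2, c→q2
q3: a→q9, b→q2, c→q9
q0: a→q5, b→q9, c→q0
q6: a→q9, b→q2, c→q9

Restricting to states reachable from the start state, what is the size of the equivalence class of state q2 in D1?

States {q1} cannot be reached from the start state, so discard them.
P0 = {q9} | {q0,q2,q3,q4,q5,q6,q7,q8}.
Split {q0,q2,q3,q4,q5,q6,q7,q8} by δ(·,a) → {q0,q4,q7,q8} and {q2,q3,q5,q6}.
Split {q0,q4,q7,q8} by δ(·,b) → {q4,q7} and {q0} and {q8}.
On input b, block {q2,q3,q5,q6} splits into {q3,q5,q6} and {q2}.
Refine {q3,q5,q6} on symbol c: members go to different blocks, giving {q3,q6} and {q5}.
No further refinement is possible. Final partition (7 blocks): {q9} | {q4,q7} | {q3,q6} | {q0} | {q8} | {q2} | {q5}.
State q2 belongs to the block {q2}, which has 1 states.

1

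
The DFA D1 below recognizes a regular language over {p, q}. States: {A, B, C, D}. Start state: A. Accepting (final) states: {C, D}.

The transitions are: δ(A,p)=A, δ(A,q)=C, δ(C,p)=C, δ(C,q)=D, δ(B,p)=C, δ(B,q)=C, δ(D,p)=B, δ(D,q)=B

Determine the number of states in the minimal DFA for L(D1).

4

Initial partition by acceptance: {C,D} | {A,B}.
Split {C,D} by δ(·,p) → {C} and {D}.
Refine {A,B} on symbol p: members go to different blocks, giving {A} and {B}.
Stable partition: {C} | {A} | {D} | {B} — 4 equivalence classes.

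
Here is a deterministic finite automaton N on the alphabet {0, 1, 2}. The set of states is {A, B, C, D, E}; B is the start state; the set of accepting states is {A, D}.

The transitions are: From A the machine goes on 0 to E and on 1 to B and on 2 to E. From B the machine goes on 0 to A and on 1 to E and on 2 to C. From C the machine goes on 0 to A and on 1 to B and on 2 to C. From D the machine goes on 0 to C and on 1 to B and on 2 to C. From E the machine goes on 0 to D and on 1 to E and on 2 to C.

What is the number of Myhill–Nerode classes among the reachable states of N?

Every state is reachable, so we keep all 5.
Start with accepting vs non-accepting: {A,D} | {B,C,E}.
The partition is now stable with 2 blocks: {A,D} | {B,C,E}.

2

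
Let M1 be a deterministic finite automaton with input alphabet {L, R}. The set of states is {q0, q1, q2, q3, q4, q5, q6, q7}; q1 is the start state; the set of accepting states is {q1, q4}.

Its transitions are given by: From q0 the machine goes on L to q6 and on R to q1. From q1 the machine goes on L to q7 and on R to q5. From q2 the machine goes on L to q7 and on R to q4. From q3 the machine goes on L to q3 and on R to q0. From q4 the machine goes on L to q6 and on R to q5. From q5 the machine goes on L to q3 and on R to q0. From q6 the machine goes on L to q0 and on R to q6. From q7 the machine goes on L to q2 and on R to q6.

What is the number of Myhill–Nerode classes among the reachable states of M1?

All states are reachable from the start state.
Start with accepting vs non-accepting: {q1,q4} | {q0,q2,q3,q5,q6,q7}.
Refine {q0,q2,q3,q5,q6,q7} on symbol R: members go to different blocks, giving {q3,q5,q6,q7} and {q0,q2}.
Refine {q3,q5,q6,q7} on symbol L: members go to different blocks, giving {q3,q5} and {q6,q7}.
The partition is now stable with 4 blocks: {q1,q4} | {q3,q5} | {q0,q2} | {q6,q7}.

4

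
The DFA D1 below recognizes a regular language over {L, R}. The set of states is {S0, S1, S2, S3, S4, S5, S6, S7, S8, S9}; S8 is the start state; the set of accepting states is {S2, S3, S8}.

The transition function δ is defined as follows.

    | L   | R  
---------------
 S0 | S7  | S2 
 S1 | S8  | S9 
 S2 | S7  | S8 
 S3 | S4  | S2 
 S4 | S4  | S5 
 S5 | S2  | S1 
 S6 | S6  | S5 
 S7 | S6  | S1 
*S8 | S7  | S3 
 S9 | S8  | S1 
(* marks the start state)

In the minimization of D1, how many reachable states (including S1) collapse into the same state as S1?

Reachable states from the start: {S1,S2,S3,S4,S5,S6,S7,S8,S9}. Unreachable: {S0} — drop them.
P0 = {S2,S3,S8} | {S1,S4,S5,S6,S7,S9}.
On input L, block {S1,S4,S5,S6,S7,S9} splits into {S1,S5,S9} and {S4,S6,S7}.
No further refinement is possible. Final partition (3 blocks): {S2,S3,S8} | {S1,S5,S9} | {S4,S6,S7}.
State S1 belongs to the block {S1,S5,S9}, which has 3 states.

3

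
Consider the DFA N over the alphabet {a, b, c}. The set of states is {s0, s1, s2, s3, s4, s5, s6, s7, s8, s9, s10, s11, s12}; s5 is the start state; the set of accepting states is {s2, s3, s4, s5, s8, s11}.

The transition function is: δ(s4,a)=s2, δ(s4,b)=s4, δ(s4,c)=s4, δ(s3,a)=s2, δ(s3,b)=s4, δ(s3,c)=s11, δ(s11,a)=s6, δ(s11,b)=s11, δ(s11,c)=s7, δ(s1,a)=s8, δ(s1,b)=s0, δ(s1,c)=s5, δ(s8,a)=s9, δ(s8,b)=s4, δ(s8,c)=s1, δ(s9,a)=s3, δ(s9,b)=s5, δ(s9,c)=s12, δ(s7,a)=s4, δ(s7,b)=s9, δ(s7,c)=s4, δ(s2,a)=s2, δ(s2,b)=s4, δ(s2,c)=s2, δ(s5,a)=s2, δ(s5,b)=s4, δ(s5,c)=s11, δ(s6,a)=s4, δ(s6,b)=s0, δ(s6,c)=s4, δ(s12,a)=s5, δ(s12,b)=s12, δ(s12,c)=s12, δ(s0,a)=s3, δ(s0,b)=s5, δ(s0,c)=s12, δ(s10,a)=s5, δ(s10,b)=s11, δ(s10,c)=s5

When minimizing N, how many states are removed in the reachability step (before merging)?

3

BFS from s5 reaches {s0, s2, s3, s4, s5, s6, s7, s9, s11, s12}; the 3 state(s) s1, s8, s10 are never visited.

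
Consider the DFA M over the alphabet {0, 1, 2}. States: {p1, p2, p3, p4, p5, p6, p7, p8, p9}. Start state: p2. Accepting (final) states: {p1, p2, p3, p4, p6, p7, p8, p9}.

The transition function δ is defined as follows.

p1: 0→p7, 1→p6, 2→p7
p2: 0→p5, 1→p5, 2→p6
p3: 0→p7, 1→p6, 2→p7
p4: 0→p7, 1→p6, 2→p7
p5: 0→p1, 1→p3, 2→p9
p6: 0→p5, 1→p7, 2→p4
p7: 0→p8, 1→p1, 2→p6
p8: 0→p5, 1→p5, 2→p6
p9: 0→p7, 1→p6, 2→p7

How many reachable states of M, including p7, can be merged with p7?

1

Initial partition by acceptance: {p1,p2,p3,p4,p6,p7,p8,p9} | {p5}.
On input 0, block {p1,p2,p3,p4,p6,p7,p8,p9} splits into {p1,p3,p4,p7,p9} and {p2,p6,p8}.
On input 0, block {p1,p3,p4,p7,p9} splits into {p1,p3,p4,p9} and {p7}.
On input 1, block {p2,p6,p8} splits into {p2,p8} and {p6}.
No further refinement is possible. Final partition (5 blocks): {p1,p3,p4,p9} | {p5} | {p2,p8} | {p7} | {p6}.
The equivalence class containing p7 is {p7}, of size 1.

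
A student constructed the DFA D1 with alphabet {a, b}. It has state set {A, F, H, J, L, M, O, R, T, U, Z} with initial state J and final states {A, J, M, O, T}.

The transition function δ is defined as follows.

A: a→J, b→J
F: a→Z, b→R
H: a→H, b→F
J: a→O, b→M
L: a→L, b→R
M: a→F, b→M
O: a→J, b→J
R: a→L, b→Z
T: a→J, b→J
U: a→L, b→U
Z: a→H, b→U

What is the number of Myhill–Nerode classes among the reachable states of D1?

Reachable states from the start: {F,H,J,L,M,O,R,U,Z}. Unreachable: {A,T} — drop them.
Start with accepting vs non-accepting: {J,M,O} | {F,H,L,R,U,Z}.
Split {J,M,O} by δ(·,a) → {J,O} and {M}.
Split {J,O} by δ(·,b) → {O} and {J}.
The partition is now stable with 4 blocks: {O} | {F,H,L,R,U,Z} | {M} | {J}.

4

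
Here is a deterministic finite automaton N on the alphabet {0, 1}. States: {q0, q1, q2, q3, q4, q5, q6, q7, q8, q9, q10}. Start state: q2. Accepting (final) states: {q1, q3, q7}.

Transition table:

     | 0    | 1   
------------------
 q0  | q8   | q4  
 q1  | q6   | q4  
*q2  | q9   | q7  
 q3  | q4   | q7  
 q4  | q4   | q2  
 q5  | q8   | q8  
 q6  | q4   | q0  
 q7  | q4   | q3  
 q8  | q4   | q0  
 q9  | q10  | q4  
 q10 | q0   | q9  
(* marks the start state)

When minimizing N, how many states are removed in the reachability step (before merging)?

Starting at q2 and following transitions, the reachable set is {q0, q2, q3, q4, q7, q8, q9, q10}. That leaves q1, q5, q6 unreachable — 3 in total.

3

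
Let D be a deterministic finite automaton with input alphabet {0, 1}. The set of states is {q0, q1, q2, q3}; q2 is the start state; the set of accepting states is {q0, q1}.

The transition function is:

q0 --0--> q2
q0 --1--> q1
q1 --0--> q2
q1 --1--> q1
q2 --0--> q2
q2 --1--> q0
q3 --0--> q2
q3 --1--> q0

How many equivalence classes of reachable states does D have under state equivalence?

First remove the unreachable states {q3}; 3 states remain.
Start with accepting vs non-accepting: {q0,q1} | {q2}.
No further refinement is possible. Final partition (2 blocks): {q0,q1} | {q2}.

2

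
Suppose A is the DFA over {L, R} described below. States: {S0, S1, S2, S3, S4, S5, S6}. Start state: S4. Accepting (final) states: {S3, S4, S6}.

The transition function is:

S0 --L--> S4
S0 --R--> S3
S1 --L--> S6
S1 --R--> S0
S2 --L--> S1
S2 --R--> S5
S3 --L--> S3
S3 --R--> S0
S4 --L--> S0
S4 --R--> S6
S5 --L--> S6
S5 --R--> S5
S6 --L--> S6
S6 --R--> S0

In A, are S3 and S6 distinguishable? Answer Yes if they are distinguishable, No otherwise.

States {S1,S2,S5} cannot be reached from the start state, so discard them.
Initial partition by acceptance: {S3,S4,S6} | {S0}.
On input L, block {S3,S4,S6} splits into {S3,S6} and {S4}.
Stable partition: {S3,S6} | {S0} | {S4} — 3 equivalence classes.
S3 and S6 lie in the same block of the stable partition, so they are equivalent — no string distinguishes them.

No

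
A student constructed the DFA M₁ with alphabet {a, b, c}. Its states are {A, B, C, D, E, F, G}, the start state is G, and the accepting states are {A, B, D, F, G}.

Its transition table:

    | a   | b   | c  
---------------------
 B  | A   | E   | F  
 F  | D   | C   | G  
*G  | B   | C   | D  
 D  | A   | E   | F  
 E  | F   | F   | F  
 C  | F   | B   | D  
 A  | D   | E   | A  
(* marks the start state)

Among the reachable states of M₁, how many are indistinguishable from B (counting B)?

5

Every state is reachable, so we keep all 7.
Start with accepting vs non-accepting: {A,B,D,F,G} | {C,E}.
The partition is now stable with 2 blocks: {A,B,D,F,G} | {C,E}.
The equivalence class containing B is {A,B,D,F,G}, of size 5.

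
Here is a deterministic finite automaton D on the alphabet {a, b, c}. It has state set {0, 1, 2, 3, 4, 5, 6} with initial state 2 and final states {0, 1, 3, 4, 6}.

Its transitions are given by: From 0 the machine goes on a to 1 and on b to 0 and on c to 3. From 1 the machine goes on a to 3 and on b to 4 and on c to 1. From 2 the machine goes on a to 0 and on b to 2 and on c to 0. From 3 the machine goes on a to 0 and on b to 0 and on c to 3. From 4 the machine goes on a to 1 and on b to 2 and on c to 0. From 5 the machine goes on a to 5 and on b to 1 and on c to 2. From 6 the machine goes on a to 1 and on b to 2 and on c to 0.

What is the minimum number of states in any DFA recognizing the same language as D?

5

First remove the unreachable states {5,6}; 5 states remain.
P0 = {0,1,3,4} | {2}.
Refine {0,1,3,4} on symbol b: members go to different blocks, giving {0,1,3} and {4}.
On input b, block {0,1,3} splits into {0,3} and {1}.
On input a, block {0,3} splits into {0} and {3}.
Stable partition: {0} | {2} | {4} | {1} | {3} — 5 equivalence classes.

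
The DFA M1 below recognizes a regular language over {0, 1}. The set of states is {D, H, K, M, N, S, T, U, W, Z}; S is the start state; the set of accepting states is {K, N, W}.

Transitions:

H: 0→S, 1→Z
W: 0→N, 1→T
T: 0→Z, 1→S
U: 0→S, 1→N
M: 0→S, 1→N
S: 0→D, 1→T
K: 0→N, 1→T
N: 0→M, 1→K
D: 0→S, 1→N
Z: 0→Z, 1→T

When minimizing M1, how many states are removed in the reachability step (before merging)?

BFS from S reaches {D, K, M, N, S, T, Z}; the 3 state(s) H, U, W are never visited.

3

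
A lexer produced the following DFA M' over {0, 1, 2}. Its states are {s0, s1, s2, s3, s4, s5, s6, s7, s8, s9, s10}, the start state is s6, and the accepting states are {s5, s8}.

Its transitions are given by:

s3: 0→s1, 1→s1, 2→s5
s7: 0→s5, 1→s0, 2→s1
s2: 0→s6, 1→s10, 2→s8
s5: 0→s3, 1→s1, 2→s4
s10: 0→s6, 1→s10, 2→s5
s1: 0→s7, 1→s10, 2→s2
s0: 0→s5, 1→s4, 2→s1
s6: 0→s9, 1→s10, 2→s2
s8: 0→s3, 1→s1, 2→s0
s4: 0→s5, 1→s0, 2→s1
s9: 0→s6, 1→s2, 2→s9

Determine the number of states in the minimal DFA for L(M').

Start with accepting vs non-accepting: {s5,s8} | {s0,s1,s2,s3,s4,s6,s7,s9,s10}.
On input 0, block {s0,s1,s2,s3,s4,s6,s7,s9,s10} splits into {s1,s2,s3,s6,s9,s10} and {s0,s4,s7}.
Split {s1,s2,s3,s6,s9,s10} by δ(·,0) → {s2,s3,s6,s9,s10} and {s1}.
On input 0, block {s2,s3,s6,s9,s10} splits into {s2,s6,s9,s10} and {s3}.
Split {s2,s6,s9,s10} by δ(·,2) → {s2,s10} and {s6,s9}.
Split {s6,s9} by δ(·,2) → {s6} and {s9}.
Stable partition: {s5,s8} | {s2,s10} | {s0,s4,s7} | {s1} | {s3} | {s6} | {s9} — 7 equivalence classes.

7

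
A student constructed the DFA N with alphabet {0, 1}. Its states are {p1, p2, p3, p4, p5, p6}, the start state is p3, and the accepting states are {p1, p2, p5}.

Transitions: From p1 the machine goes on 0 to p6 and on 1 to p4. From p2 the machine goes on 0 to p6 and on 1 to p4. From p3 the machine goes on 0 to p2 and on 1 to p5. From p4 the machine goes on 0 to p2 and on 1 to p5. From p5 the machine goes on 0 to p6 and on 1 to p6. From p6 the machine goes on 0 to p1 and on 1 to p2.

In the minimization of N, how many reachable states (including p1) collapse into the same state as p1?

3

Start with accepting vs non-accepting: {p1,p2,p5} | {p3,p4,p6}.
No further refinement is possible. Final partition (2 blocks): {p1,p2,p5} | {p3,p4,p6}.
State p1 belongs to the block {p1,p2,p5}, which has 3 states.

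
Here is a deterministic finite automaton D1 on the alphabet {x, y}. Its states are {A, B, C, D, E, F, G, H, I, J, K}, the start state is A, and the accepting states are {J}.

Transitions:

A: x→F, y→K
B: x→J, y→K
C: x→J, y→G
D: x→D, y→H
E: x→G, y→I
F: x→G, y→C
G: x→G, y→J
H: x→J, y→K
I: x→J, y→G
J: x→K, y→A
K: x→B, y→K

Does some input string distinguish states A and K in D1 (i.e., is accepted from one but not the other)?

States {D,E,H,I} cannot be reached from the start state, so discard them.
P0 = {J} | {A,B,C,F,G,K}.
Split {A,B,C,F,G,K} by δ(·,x) → {A,F,G,K} and {B,C}.
Split {A,F,G,K} by δ(·,x) → {A,F,G} and {K}.
On input y, block {A,F,G} splits into {A} and {F} and {G}.
On input y, block {B,C} splits into {B} and {C}.
The partition is now stable with 7 blocks: {J} | {A} | {B} | {K} | {F} | {G} | {C}.
A and K end up in different blocks, so they are distinguishable. For instance, the string 'xx' is accepted from only K.

Yes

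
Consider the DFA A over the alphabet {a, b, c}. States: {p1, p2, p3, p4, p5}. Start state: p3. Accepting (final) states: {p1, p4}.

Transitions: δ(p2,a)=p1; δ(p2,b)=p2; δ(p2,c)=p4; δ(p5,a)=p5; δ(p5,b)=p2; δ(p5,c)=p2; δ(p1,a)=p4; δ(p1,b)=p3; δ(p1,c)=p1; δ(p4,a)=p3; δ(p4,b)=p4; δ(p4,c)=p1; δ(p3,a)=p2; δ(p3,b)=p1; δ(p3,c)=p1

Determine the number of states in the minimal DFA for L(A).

4

First remove the unreachable states {p5}; 4 states remain.
Initial partition by acceptance: {p1,p4} | {p2,p3}.
Split {p1,p4} by δ(·,a) → {p1} and {p4}.
On input a, block {p2,p3} splits into {p2} and {p3}.
Stable partition: {p1} | {p2} | {p4} | {p3} — 4 equivalence classes.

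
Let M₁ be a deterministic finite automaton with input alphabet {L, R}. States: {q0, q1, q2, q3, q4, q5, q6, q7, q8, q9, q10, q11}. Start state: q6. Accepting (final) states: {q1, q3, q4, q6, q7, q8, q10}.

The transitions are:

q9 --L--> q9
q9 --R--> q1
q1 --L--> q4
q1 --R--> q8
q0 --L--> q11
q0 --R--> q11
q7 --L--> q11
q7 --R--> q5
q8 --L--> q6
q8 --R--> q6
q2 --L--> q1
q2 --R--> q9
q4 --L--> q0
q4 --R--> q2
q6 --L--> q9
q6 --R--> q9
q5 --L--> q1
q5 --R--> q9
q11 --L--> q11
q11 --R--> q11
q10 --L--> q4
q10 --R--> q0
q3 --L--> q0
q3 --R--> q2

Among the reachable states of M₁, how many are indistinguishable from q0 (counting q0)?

2

States {q3,q5,q7,q10} cannot be reached from the start state, so discard them.
Start with accepting vs non-accepting: {q1,q4,q6,q8} | {q0,q2,q9,q11}.
Refine {q1,q4,q6,q8} on symbol L: members go to different blocks, giving {q1,q8} and {q4,q6}.
Refine {q1,q8} on symbol R: members go to different blocks, giving {q1} and {q8}.
Split {q0,q2,q9,q11} by δ(·,L) → {q0,q9,q11} and {q2}.
On input R, block {q0,q9,q11} splits into {q0,q11} and {q9}.
Split {q4,q6} by δ(·,L) → {q4} and {q6}.
Stable partition: {q1} | {q0,q11} | {q4} | {q8} | {q2} | {q9} | {q6} — 7 equivalence classes.
The equivalence class containing q0 is {q0,q11}, of size 2.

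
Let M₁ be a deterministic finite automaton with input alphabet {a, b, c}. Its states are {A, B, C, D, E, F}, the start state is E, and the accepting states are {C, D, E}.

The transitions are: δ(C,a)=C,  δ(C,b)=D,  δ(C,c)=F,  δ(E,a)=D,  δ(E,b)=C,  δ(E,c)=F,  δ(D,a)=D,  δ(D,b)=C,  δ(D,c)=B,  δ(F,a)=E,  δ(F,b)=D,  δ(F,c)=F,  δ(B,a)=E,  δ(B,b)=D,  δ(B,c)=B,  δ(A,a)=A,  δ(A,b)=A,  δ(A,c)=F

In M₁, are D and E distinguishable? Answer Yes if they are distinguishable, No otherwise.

States {A} cannot be reached from the start state, so discard them.
P0 = {C,D,E} | {B,F}.
The partition is now stable with 2 blocks: {C,D,E} | {B,F}.
D and E lie in the same block of the stable partition, so they are equivalent — no string distinguishes them.

No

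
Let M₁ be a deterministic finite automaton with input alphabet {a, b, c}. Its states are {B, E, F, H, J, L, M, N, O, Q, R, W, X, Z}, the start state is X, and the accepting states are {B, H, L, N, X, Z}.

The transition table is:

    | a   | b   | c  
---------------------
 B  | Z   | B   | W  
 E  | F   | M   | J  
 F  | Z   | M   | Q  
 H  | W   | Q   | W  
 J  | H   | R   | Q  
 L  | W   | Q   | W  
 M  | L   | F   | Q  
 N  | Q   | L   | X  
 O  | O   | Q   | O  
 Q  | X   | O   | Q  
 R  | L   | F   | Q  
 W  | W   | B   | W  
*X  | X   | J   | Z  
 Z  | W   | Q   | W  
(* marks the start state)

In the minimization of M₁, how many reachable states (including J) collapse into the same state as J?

4

First remove the unreachable states {E,N}; 12 states remain.
Initial partition by acceptance: {B,H,L,X,Z} | {F,J,M,O,Q,R,W}.
Split {B,H,L,X,Z} by δ(·,a) → {H,L,Z} and {B,X}.
On input a, block {F,J,M,O,Q,R,W} splits into {F,J,M,R} and {O,W} and {Q}.
On input a, block {B,X} splits into {X} and {B}.
On input b, block {O,W} splits into {W} and {O}.
Stable partition: {H,L,Z} | {F,J,M,R} | {X} | {W} | {Q} | {B} | {O} — 7 equivalence classes.
State J belongs to the block {F,J,M,R}, which has 4 states.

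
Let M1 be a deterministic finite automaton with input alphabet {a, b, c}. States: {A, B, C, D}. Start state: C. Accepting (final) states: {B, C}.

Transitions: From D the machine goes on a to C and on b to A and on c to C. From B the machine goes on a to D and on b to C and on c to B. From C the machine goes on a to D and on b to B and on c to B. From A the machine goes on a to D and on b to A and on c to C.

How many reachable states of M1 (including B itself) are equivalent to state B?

2

P0 = {B,C} | {A,D}.
Split {A,D} by δ(·,a) → {A} and {D}.
Stable partition: {B,C} | {A} | {D} — 3 equivalence classes.
The equivalence class containing B is {B,C}, of size 2.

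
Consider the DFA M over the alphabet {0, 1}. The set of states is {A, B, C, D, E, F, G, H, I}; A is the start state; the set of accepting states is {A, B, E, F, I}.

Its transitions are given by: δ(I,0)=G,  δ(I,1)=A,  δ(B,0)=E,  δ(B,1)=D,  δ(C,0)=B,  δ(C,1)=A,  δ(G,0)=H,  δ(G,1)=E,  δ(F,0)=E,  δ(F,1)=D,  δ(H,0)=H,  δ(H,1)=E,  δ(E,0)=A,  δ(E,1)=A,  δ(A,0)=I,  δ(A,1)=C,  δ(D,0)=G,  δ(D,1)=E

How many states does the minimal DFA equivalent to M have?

First remove the unreachable states {F}; 8 states remain.
Initial partition by acceptance: {A,B,E,I} | {C,D,G,H}.
Split {A,B,E,I} by δ(·,0) → {A,B,E} and {I}.
Refine {A,B,E} on symbol 0: members go to different blocks, giving {B,E} and {A}.
Refine {B,E} on symbol 0: members go to different blocks, giving {B} and {E}.
On input 0, block {C,D,G,H} splits into {D,G,H} and {C}.
Stable partition: {B} | {D,G,H} | {I} | {A} | {E} | {C} — 6 equivalence classes.

6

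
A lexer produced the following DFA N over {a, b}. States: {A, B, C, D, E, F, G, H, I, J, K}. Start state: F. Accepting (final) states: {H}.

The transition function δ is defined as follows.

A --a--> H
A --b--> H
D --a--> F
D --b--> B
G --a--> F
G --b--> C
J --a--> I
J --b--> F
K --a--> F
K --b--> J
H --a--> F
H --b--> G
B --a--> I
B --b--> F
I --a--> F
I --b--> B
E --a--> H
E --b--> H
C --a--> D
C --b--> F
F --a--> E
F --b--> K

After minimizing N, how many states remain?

First remove the unreachable states {A}; 10 states remain.
Start with accepting vs non-accepting: {H} | {B,C,D,E,F,G,I,J,K}.
Split {B,C,D,E,F,G,I,J,K} by δ(·,a) → {B,C,D,F,G,I,J,K} and {E}.
On input a, block {B,C,D,F,G,I,J,K} splits into {B,C,D,G,I,J,K} and {F}.
Refine {B,C,D,G,I,J,K} on symbol a: members go to different blocks, giving {D,G,I,K} and {B,C,J}.
Stable partition: {H} | {D,G,I,K} | {E} | {F} | {B,C,J} — 5 equivalence classes.

5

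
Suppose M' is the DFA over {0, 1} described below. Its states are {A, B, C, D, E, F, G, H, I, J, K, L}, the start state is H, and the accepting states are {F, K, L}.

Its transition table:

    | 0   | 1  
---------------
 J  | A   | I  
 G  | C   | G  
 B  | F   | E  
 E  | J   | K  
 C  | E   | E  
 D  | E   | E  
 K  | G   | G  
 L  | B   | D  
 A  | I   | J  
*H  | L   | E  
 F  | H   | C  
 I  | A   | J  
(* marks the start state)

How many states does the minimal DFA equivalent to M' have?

7

P0 = {F,K,L} | {A,B,C,D,E,G,H,I,J}.
Split {A,B,C,D,E,G,H,I,J} by δ(·,0) → {A,C,D,E,G,I,J} and {B,H}.
On input 0, block {F,K,L} splits into {F,L} and {K}.
Refine {A,C,D,E,G,I,J} on symbol 1: members go to different blocks, giving {A,C,D,G,I,J} and {E}.
On input 0, block {A,C,D,G,I,J} splits into {A,G,I,J} and {C,D}.
Refine {A,G,I,J} on symbol 0: members go to different blocks, giving {A,I,J} and {G}.
The partition is now stable with 7 blocks: {F,L} | {A,I,J} | {B,H} | {K} | {E} | {C,D} | {G}.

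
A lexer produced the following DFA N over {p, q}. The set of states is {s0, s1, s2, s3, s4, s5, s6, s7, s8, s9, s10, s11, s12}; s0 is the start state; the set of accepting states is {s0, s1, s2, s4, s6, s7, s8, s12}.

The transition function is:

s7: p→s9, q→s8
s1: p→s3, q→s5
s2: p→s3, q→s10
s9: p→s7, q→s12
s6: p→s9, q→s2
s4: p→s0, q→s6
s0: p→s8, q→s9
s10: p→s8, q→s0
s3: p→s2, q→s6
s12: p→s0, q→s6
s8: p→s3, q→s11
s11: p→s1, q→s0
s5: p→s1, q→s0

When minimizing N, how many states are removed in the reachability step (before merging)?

1

No path from s0 leads to s4; the other 12 states are all reachable.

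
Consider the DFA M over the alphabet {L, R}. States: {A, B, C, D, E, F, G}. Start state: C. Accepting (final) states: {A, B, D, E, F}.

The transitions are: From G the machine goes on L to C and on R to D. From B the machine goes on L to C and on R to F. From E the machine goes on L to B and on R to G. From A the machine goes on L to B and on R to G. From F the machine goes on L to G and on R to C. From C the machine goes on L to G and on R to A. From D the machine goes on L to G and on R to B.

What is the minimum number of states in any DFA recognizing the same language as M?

States {E} cannot be reached from the start state, so discard them.
Initial partition by acceptance: {A,B,D,F} | {C,G}.
Split {A,B,D,F} by δ(·,L) → {B,D,F} and {A}.
Refine {B,D,F} on symbol R: members go to different blocks, giving {B,D} and {F}.
On input R, block {B,D} splits into {B} and {D}.
Refine {C,G} on symbol R: members go to different blocks, giving {C} and {G}.
Stable partition: {B} | {C} | {A} | {F} | {D} | {G} — 6 equivalence classes.

6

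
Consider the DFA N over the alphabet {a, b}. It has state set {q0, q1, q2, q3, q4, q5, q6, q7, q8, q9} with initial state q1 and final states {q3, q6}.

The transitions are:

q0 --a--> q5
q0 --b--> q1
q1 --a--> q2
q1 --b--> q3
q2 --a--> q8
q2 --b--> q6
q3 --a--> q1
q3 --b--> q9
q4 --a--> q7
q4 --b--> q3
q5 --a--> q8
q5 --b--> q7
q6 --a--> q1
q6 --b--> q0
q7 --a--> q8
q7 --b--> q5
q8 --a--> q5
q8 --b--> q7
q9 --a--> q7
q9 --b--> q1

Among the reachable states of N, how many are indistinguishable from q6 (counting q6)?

Reachable states from the start: {q0,q1,q2,q3,q5,q6,q7,q8,q9}. Unreachable: {q4} — drop them.
Start with accepting vs non-accepting: {q3,q6} | {q0,q1,q2,q5,q7,q8,q9}.
Split {q0,q1,q2,q5,q7,q8,q9} by δ(·,b) → {q0,q5,q7,q8,q9} and {q1,q2}.
Split {q0,q5,q7,q8,q9} by δ(·,b) → {q5,q7,q8} and {q0,q9}.
On input a, block {q1,q2} splits into {q1} and {q2}.
The partition is now stable with 5 blocks: {q3,q6} | {q5,q7,q8} | {q1} | {q0,q9} | {q2}.
State q6 belongs to the block {q3,q6}, which has 2 states.

2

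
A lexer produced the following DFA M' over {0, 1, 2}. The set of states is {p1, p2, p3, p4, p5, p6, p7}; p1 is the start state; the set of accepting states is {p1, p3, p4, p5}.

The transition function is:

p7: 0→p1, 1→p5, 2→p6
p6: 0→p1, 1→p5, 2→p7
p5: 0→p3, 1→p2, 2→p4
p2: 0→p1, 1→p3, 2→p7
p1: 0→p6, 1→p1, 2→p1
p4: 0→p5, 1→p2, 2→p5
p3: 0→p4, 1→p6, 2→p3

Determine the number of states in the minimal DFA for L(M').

3

Every state is reachable, so we keep all 7.
Start with accepting vs non-accepting: {p1,p3,p4,p5} | {p2,p6,p7}.
Split {p1,p3,p4,p5} by δ(·,0) → {p3,p4,p5} and {p1}.
The partition is now stable with 3 blocks: {p3,p4,p5} | {p2,p6,p7} | {p1}.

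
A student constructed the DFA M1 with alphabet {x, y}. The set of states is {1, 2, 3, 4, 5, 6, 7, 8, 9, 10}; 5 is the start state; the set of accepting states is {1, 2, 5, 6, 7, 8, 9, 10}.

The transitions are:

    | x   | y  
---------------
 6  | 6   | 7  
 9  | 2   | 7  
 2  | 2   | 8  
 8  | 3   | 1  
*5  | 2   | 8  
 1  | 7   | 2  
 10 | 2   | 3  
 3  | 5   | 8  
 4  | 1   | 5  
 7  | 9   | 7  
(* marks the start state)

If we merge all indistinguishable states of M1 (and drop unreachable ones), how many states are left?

Reachable states from the start: {1,2,3,5,7,8,9}. Unreachable: {4,6,10} — drop them.
Start with accepting vs non-accepting: {1,2,5,7,8,9} | {3}.
Refine {1,2,5,7,8,9} on symbol x: members go to different blocks, giving {1,2,5,7,9} and {8}.
Refine {1,2,5,7,9} on symbol y: members go to different blocks, giving {1,7,9} and {2,5}.
On input x, block {1,7,9} splits into {1,7} and {9}.
Split {1,7} by δ(·,x) → {1} and {7}.
The partition is now stable with 6 blocks: {1} | {3} | {8} | {2,5} | {9} | {7}.

6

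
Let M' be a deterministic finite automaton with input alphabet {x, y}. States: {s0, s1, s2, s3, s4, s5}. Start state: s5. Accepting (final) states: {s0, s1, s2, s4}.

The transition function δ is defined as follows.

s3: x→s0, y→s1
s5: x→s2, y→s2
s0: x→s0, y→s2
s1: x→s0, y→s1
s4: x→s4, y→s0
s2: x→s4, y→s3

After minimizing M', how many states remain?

All states are reachable from the start state.
Start with accepting vs non-accepting: {s0,s1,s2,s4} | {s3,s5}.
On input y, block {s0,s1,s2,s4} splits into {s0,s1,s4} and {s2}.
On input y, block {s0,s1,s4} splits into {s1,s4} and {s0}.
Refine {s1,s4} on symbol x: members go to different blocks, giving {s1} and {s4}.
On input x, block {s3,s5} splits into {s3} and {s5}.
No further refinement is possible. Final partition (6 blocks): {s1} | {s3} | {s2} | {s0} | {s4} | {s5}.

6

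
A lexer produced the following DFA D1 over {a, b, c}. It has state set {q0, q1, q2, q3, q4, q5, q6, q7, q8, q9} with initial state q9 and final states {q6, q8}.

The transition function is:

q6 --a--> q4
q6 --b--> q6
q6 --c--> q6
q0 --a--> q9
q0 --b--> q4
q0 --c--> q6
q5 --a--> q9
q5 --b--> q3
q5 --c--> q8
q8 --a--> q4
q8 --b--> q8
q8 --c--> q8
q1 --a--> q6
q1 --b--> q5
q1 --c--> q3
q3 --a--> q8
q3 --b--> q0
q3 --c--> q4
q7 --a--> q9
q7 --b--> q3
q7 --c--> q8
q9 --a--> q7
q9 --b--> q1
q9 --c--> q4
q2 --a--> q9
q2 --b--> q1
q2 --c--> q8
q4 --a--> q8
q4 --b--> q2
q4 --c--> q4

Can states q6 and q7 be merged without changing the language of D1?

No

Every state is reachable, so we keep all 10.
Start with accepting vs non-accepting: {q6,q8} | {q0,q1,q2,q3,q4,q5,q7,q9}.
On input a, block {q0,q1,q2,q3,q4,q5,q7,q9} splits into {q0,q2,q5,q7,q9} and {q1,q3,q4}.
Refine {q0,q2,q5,q7,q9} on symbol c: members go to different blocks, giving {q0,q2,q5,q7} and {q9}.
No further refinement is possible. Final partition (4 blocks): {q6,q8} | {q0,q2,q5,q7} | {q1,q3,q4} | {q9}.
q6 and q7 end up in different blocks, so they are distinguishable. For instance, the string 'ε' is accepted from only q6.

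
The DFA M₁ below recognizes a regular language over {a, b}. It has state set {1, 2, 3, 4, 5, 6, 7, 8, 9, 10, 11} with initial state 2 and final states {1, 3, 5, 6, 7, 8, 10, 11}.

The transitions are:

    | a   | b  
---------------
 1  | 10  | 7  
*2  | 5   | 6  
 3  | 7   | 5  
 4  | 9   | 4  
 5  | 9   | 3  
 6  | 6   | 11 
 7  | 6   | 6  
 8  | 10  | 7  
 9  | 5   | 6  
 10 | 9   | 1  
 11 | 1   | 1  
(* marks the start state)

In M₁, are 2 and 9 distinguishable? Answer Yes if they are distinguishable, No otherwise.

No

States {4,8} cannot be reached from the start state, so discard them.
P0 = {1,3,5,6,7,10,11} | {2,9}.
Split {1,3,5,6,7,10,11} by δ(·,a) → {1,3,6,7,11} and {5,10}.
On input a, block {1,3,6,7,11} splits into {3,6,7,11} and {1}.
Refine {3,6,7,11} on symbol a: members go to different blocks, giving {3,6,7} and {11}.
Refine {3,6,7} on symbol b: members go to different blocks, giving {3} and {6} and {7}.
Refine {5,10} on symbol b: members go to different blocks, giving {5} and {10}.
The partition is now stable with 8 blocks: {3} | {2,9} | {5} | {1} | {11} | {6} | {7} | {10}.
2 and 9 lie in the same block of the stable partition, so they are equivalent — no string distinguishes them.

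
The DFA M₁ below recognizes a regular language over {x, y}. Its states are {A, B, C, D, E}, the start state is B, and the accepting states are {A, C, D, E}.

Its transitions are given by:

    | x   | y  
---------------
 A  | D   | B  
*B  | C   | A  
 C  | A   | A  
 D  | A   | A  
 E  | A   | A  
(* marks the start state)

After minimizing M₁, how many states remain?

Reachable states from the start: {A,B,C,D}. Unreachable: {E} — drop them.
Start with accepting vs non-accepting: {A,C,D} | {B}.
Split {A,C,D} by δ(·,y) → {C,D} and {A}.
No further refinement is possible. Final partition (3 blocks): {C,D} | {B} | {A}.

3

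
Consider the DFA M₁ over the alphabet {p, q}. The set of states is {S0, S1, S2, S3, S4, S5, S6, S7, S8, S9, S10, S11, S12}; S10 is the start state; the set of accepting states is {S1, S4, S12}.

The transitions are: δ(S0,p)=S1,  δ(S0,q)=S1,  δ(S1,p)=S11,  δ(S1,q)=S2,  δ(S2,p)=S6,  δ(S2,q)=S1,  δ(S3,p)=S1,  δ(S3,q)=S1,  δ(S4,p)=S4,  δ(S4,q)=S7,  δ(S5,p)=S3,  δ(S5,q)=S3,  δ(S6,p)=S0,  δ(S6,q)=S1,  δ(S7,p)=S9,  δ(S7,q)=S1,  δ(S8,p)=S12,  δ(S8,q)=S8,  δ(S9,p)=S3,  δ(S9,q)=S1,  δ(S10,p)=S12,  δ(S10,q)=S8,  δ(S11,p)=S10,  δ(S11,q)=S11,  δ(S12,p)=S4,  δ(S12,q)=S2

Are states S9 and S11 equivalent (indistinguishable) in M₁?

No

States {S5} cannot be reached from the start state, so discard them.
Start with accepting vs non-accepting: {S1,S4,S12} | {S0,S2,S3,S6,S7,S8,S9,S10,S11}.
On input p, block {S1,S4,S12} splits into {S4,S12} and {S1}.
On input p, block {S0,S2,S3,S6,S7,S8,S9,S10,S11} splits into {S2,S6,S7,S9,S11} and {S0,S3} and {S8,S10}.
Split {S2,S6,S7,S9,S11} by δ(·,p) → {S2,S7} and {S6,S9} and {S11}.
Stable partition: {S4,S12} | {S2,S7} | {S1} | {S0,S3} | {S8,S10} | {S6,S9} | {S11} — 7 equivalence classes.
S9 and S11 end up in different blocks, so they are distinguishable. For instance, the string 'q' is accepted from only S9.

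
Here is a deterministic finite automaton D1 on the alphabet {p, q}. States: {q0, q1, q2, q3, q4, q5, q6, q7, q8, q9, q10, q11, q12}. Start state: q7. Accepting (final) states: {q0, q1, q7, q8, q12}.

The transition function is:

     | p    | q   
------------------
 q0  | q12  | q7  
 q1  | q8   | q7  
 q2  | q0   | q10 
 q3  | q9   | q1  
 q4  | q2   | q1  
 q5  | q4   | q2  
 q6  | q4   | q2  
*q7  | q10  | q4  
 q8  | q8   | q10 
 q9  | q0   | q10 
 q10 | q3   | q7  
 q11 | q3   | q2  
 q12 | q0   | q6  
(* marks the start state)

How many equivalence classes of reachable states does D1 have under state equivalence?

9

States {q5,q11} cannot be reached from the start state, so discard them.
P0 = {q0,q1,q7,q8,q12} | {q2,q3,q4,q6,q9,q10}.
On input p, block {q0,q1,q7,q8,q12} splits into {q0,q1,q8,q12} and {q7}.
Refine {q0,q1,q8,q12} on symbol q: members go to different blocks, giving {q0,q1} and {q8,q12}.
Refine {q2,q3,q4,q6,q9,q10} on symbol p: members go to different blocks, giving {q3,q4,q6,q10} and {q2,q9}.
On input p, block {q3,q4,q6,q10} splits into {q3,q4} and {q6,q10}.
Split {q8,q12} by δ(·,p) → {q8} and {q12}.
Split {q0,q1} by δ(·,p) → {q0} and {q1}.
Split {q6,q10} by δ(·,q) → {q6} and {q10}.
No further refinement is possible. Final partition (9 blocks): {q0} | {q3,q4} | {q7} | {q8} | {q2,q9} | {q6} | {q12} | {q1} | {q10}.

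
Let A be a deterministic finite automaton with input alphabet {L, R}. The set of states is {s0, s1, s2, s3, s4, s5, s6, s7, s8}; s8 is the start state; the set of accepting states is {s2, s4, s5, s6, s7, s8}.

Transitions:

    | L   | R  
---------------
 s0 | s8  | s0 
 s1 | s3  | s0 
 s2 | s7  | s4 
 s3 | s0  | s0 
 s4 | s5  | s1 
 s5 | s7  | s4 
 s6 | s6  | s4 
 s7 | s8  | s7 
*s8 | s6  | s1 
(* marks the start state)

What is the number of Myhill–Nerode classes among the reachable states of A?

States {s2} cannot be reached from the start state, so discard them.
Start with accepting vs non-accepting: {s4,s5,s6,s7,s8} | {s0,s1,s3}.
Refine {s4,s5,s6,s7,s8} on symbol R: members go to different blocks, giving {s5,s6,s7} and {s4,s8}.
Split {s5,s6,s7} by δ(·,L) → {s5,s6} and {s7}.
Refine {s5,s6} on symbol L: members go to different blocks, giving {s5} and {s6}.
Split {s0,s1,s3} by δ(·,L) → {s1,s3} and {s0}.
Refine {s1,s3} on symbol L: members go to different blocks, giving {s1} and {s3}.
Refine {s4,s8} on symbol L: members go to different blocks, giving {s4} and {s8}.
The partition is now stable with 8 blocks: {s5} | {s1} | {s4} | {s7} | {s6} | {s0} | {s3} | {s8}.

8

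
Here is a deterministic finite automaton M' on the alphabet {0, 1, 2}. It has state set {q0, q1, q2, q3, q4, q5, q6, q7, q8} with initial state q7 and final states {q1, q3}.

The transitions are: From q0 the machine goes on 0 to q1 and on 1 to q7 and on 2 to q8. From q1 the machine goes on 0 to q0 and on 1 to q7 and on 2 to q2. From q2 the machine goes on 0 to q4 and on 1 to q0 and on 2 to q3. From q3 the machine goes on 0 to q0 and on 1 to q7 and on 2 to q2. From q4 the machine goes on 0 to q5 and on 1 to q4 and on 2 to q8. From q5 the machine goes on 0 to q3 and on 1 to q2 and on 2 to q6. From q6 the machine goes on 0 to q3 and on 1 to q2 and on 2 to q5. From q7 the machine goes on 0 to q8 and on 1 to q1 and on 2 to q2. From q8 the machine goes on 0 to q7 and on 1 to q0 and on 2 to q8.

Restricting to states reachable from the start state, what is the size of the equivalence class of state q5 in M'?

2

Every state is reachable, so we keep all 9.
P0 = {q1,q3} | {q0,q2,q4,q5,q6,q7,q8}.
Refine {q0,q2,q4,q5,q6,q7,q8} on symbol 0: members go to different blocks, giving {q2,q4,q7,q8} and {q0,q5,q6}.
On input 0, block {q2,q4,q7,q8} splits into {q2,q7,q8} and {q4}.
On input 0, block {q2,q7,q8} splits into {q7,q8} and {q2}.
Split {q7,q8} by δ(·,1) → {q7} and {q8}.
On input 1, block {q0,q5,q6} splits into {q5,q6} and {q0}.
No further refinement is possible. Final partition (7 blocks): {q1,q3} | {q7} | {q5,q6} | {q4} | {q2} | {q8} | {q0}.
The equivalence class containing q5 is {q5,q6}, of size 2.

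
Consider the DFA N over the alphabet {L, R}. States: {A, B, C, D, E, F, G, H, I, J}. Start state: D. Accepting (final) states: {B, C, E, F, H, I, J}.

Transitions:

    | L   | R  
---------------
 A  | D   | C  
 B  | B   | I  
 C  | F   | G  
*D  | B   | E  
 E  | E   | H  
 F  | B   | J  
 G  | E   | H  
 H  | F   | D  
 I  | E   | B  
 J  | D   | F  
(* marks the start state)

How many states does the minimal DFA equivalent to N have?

7

States {A,C,G} cannot be reached from the start state, so discard them.
Start with accepting vs non-accepting: {B,E,F,H,I,J} | {D}.
Split {B,E,F,H,I,J} by δ(·,L) → {B,E,F,H,I} and {J}.
Split {B,E,F,H,I} by δ(·,R) → {B,E,I} and {F} and {H}.
Refine {B,E,I} on symbol R: members go to different blocks, giving {B,I} and {E}.
Refine {B,I} on symbol L: members go to different blocks, giving {B} and {I}.
No further refinement is possible. Final partition (7 blocks): {B} | {D} | {J} | {F} | {H} | {E} | {I}.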